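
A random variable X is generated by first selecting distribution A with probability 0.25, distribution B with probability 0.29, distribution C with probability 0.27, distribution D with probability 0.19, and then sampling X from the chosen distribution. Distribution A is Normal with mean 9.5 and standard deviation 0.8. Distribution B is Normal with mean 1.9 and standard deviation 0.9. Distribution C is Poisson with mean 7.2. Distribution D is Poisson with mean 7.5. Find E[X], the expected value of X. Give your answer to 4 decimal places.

Component means — A: 9.5; B: 1.9; C: 7.2; D: 7.5.
E[X] = 0.25·9.5 + 0.29·1.9 + 0.27·7.2 + 0.19·7.5 = 6.295.

6.2950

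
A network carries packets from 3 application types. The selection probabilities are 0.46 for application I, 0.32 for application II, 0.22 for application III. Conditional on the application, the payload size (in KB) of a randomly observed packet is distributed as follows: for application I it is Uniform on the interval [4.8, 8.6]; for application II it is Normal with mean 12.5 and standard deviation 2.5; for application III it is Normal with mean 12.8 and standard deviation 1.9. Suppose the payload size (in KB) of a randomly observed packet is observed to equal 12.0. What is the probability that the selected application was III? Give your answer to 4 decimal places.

0.4579

Likelihoods f(12.0 | ·): I: 0; II: 0.156417; III: 0.192158.
Posterior ∝ prior × likelihood. Numerator for III: 0.22·0.192158 = 0.0422749.
Normalizing constant: 0.46·0 + 0.32·0.156417 + 0.22·0.192158 = 0.0923283.
P(III | observation) = 0.0422749 / 0.0923283 = 0.457875.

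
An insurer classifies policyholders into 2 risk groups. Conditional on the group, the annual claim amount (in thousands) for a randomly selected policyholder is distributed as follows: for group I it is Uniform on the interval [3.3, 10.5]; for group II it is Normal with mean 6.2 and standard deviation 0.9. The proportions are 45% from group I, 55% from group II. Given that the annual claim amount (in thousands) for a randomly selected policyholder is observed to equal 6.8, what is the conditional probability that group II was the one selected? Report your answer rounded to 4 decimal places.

Likelihoods f(6.8 | ·): I: 0.138889; II: 0.354942.
Posterior ∝ prior × likelihood. Numerator for II: 0.55·0.354942 = 0.195218.
Normalizing constant: 0.45·0.138889 + 0.55·0.354942 = 0.257718.
P(II | observation) = 0.195218 / 0.257718 = 0.757487.

0.7575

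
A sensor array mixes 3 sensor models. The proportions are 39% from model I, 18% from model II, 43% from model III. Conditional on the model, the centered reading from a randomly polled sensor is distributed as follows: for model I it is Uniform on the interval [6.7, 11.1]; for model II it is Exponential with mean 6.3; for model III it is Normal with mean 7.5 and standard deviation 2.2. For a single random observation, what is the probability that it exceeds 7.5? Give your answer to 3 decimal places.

0.589

Conditional on each model, P(X > 7.5): I: 0.818182; II: 0.304076; III: 0.5.
By total probability, P(X > 7.5) = 0.39·0.818182 + 0.18·0.304076 + 0.43·0.5 = 0.588825.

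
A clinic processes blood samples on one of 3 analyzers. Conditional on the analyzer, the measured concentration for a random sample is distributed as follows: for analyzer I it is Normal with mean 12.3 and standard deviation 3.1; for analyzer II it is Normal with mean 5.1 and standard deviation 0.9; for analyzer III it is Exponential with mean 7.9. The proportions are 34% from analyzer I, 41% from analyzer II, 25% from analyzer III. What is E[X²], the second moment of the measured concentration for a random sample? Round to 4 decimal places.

For each component E[X²] = Var + (mean)², giving I: 160.9; II: 26.82; III: 124.82.
Overall E[X²] = 0.34·160.9 + 0.41·26.82 + 0.25·124.82 = 96.9072.

96.9072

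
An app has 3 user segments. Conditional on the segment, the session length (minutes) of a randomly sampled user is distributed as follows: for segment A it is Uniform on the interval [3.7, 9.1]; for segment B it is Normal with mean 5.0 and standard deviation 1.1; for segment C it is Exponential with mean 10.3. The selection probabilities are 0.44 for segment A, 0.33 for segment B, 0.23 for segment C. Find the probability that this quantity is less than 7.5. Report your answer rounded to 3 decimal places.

Conditional on each segment, P(X < 7.5): A: 0.703704; B: 0.988479; C: 0.517201.
By total probability, P(X < 7.5) = 0.44·0.703704 + 0.33·0.988479 + 0.23·0.517201 = 0.754784.

0.755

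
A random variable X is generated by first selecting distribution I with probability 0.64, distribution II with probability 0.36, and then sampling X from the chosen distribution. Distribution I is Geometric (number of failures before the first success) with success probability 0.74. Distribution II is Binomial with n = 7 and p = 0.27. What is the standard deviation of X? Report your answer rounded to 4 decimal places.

Per component, I: μ=0.351351, E[X²]=0.598247; II: μ=1.89, E[X²]=4.9518.
E[X] = 0.64·0.351351 + 0.36·1.89 = 0.905265.
E[X²] = 0.64·0.598247 + 0.36·4.9518 = 2.16553.
Var(X) = E[X²] − (E[X])² = 2.16553 − 0.819504 = 1.34602.
SD(X) = √1.34602 = 1.16018.

1.1602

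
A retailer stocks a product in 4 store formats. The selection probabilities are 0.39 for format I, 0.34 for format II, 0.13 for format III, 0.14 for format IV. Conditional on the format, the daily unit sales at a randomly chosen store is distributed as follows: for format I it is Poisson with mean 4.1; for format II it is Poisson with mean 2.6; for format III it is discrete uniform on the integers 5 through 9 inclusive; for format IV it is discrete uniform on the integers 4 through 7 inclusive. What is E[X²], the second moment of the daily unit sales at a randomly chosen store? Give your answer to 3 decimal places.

22.377

For each component E[X²] = Var + (mean)², giving I: 20.91; II: 9.36; III: 51; IV: 31.5.
Overall E[X²] = 0.39·20.91 + 0.34·9.36 + 0.13·51 + 0.14·31.5 = 22.3773.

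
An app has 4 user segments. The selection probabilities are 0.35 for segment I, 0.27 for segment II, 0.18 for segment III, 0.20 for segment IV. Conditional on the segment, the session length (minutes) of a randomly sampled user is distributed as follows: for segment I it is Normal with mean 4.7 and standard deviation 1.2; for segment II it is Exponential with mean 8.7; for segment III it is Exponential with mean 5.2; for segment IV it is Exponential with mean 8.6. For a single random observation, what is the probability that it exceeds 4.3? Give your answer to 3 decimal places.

Conditional on each segment, P(X > 4.3): I: 0.630559; II: 0.610027; III: 0.437393; IV: 0.606531.
By total probability, P(X > 4.3) = 0.35·0.630559 + 0.27·0.610027 + 0.18·0.437393 + 0.2·0.606531 = 0.58544.

0.585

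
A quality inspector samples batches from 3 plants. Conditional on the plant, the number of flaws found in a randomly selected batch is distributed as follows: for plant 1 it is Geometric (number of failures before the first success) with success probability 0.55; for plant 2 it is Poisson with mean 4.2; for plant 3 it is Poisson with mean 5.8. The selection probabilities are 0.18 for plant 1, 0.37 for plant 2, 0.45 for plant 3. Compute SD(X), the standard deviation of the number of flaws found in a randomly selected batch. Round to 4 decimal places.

2.7622

Per component, 1: μ=0.818182, E[X²]=2.15702; 2: μ=4.2, E[X²]=21.84; 3: μ=5.8, E[X²]=39.44.
E[X] = 0.18·0.818182 + 0.37·4.2 + 0.45·5.8 = 4.31127.
E[X²] = 0.18·2.15702 + 0.37·21.84 + 0.45·39.44 = 26.2171.
Var(X) = E[X²] − (E[X])² = 26.2171 − 18.5871 = 7.62999.
SD(X) = √7.62999 = 2.76224.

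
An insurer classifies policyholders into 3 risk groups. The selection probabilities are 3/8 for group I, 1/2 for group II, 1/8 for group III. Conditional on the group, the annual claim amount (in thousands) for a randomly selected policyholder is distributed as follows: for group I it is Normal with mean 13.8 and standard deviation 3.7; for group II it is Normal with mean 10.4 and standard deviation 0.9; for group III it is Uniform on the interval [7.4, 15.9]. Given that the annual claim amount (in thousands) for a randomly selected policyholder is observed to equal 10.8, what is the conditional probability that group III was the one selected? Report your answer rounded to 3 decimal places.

Likelihoods f(10.8 | ·): I: 0.0776163; II: 0.401582; III: 0.117647.
Posterior ∝ prior × likelihood. Numerator for III: 0.125·0.117647 = 0.0147059.
Normalizing constant: 0.375·0.0776163 + 0.5·0.401582 + 0.125·0.117647 = 0.244603.
P(III | observation) = 0.0147059 / 0.244603 = 0.0601214.

0.060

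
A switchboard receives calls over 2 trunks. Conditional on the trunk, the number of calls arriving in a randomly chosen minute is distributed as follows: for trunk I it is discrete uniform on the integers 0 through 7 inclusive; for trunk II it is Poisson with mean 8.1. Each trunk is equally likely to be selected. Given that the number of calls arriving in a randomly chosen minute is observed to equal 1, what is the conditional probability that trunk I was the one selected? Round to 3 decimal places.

Likelihoods P(X=1 | ·): I: 0.125; II: 0.00245867.
Posterior ∝ prior × likelihood. Numerator for I: 0.5·0.125 = 0.0625.
Normalizing constant: 0.5·0.125 + 0.5·0.00245867 = 0.0637293.
P(I | observation) = 0.0625 / 0.0637293 = 0.98071.

0.981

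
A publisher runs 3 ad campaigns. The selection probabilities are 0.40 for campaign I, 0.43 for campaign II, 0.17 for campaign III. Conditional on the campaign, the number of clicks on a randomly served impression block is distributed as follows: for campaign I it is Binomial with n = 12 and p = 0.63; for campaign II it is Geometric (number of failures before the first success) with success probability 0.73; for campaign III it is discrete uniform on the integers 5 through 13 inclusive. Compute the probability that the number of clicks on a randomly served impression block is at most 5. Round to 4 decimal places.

0.4929

Conditional on each campaign, P(X ≤ 5): I: 0.110557; II: 0.999613; III: 0.111111.
By total probability, P(X ≤ 5) = 0.4·0.110557 + 0.43·0.999613 + 0.17·0.111111 = 0.492945.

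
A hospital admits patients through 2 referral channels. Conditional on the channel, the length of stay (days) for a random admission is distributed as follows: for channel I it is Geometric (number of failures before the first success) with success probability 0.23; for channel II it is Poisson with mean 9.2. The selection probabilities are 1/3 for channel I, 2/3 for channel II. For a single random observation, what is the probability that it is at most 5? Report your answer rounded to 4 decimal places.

Conditional on each channel, P(X ≤ 5): I: 0.791578; II: 0.104074.
By total probability, P(X ≤ 5) = 0.333333·0.791578 + 0.666667·0.104074 = 0.333242.

0.3332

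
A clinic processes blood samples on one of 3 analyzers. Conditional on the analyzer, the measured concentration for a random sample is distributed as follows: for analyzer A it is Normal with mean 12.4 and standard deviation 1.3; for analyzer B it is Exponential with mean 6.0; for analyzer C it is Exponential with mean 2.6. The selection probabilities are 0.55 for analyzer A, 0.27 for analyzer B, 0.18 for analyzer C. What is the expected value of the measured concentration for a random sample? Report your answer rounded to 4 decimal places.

8.9080

Component means — A: 12.4; B: 6; C: 2.6.
E[X] = 0.55·12.4 + 0.27·6 + 0.18·2.6 = 8.908.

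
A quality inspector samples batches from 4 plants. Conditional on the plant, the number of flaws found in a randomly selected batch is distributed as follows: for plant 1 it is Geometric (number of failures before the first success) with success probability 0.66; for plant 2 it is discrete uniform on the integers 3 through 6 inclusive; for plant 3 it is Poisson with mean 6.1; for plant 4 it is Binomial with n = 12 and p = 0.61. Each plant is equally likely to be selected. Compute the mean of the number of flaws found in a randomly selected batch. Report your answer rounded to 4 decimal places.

4.6088

Component means — 1: 0.515152; 2: 4.5; 3: 6.1; 4: 7.32.
E[X] = 0.25·0.515152 + 0.25·4.5 + 0.25·6.1 + 0.25·7.32 = 4.60879.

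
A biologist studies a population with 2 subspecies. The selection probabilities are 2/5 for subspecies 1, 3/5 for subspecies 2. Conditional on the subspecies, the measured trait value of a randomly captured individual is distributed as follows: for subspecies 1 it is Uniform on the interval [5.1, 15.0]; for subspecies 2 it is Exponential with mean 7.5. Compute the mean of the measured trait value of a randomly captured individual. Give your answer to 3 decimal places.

Component means — 1: 10.05; 2: 7.5.
E[X] = 0.4·10.05 + 0.6·7.5 = 8.52.

8.520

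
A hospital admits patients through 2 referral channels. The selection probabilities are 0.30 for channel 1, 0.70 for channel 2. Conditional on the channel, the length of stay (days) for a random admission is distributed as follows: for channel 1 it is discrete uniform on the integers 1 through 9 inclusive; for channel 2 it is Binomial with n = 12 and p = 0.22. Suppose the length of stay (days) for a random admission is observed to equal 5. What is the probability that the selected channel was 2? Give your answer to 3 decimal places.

Likelihoods P(X=5 | ·): 1: 0.111111; 2: 0.071697.
Posterior ∝ prior × likelihood. Numerator for 2: 0.7·0.071697 = 0.0501879.
Normalizing constant: 0.3·0.111111 + 0.7·0.071697 = 0.0835212.
P(2 | observation) = 0.0501879 / 0.0835212 = 0.6009.

0.601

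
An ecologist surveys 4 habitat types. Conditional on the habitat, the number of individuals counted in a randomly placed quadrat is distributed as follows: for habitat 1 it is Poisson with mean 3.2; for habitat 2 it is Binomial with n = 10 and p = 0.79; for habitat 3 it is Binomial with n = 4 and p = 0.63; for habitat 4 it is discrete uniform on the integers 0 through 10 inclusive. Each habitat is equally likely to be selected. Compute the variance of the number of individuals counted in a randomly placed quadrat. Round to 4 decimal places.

Per component, 1: μ=3.2, E[X²]=13.44; 2: μ=7.9, E[X²]=64.069; 3: μ=2.52, E[X²]=7.2828; 4: μ=5, E[X²]=35.
E[X] = 0.25·3.2 + 0.25·7.9 + 0.25·2.52 + 0.25·5 = 4.655.
E[X²] = 0.25·13.44 + 0.25·64.069 + 0.25·7.2828 + 0.25·35 = 29.948.
Var(X) = E[X²] − (E[X])² = 29.948 − 21.669 = 8.27893.

8.2789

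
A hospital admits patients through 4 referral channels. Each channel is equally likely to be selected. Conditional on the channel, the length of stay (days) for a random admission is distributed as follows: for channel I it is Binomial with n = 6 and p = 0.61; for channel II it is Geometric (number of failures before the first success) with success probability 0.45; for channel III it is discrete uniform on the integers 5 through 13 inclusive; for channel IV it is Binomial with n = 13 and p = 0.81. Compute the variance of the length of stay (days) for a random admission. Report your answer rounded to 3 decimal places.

17.648

Per component, I: μ=3.66, E[X²]=14.823; II: μ=1.22222, E[X²]=4.20988; III: μ=9, E[X²]=87.6667; IV: μ=10.53, E[X²]=112.882.
E[X] = 0.25·3.66 + 0.25·1.22222 + 0.25·9 + 0.25·10.53 = 6.10306.
E[X²] = 0.25·14.823 + 0.25·4.20988 + 0.25·87.6667 + 0.25·112.882 = 54.8953.
Var(X) = E[X²] − (E[X])² = 54.8953 − 37.2473 = 17.648.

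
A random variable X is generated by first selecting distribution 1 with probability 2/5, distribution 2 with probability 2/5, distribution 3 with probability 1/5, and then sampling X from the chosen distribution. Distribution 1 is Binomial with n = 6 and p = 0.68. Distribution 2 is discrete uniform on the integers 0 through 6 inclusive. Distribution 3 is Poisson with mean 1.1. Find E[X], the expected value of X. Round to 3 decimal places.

Component means — 1: 4.08; 2: 3; 3: 1.1.
E[X] = 0.4·4.08 + 0.4·3 + 0.2·1.1 = 3.052.

3.052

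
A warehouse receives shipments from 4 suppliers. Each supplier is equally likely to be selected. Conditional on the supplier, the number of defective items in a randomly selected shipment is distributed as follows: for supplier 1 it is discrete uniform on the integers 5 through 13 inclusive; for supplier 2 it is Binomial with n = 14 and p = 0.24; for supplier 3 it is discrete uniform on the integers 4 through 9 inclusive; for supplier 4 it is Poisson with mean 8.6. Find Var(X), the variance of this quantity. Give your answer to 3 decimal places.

Per component, 1: μ=9, E[X²]=87.6667; 2: μ=3.36, E[X²]=13.8432; 3: μ=6.5, E[X²]=45.1667; 4: μ=8.6, E[X²]=82.56.
E[X] = 0.25·9 + 0.25·3.36 + 0.25·6.5 + 0.25·8.6 = 6.865.
E[X²] = 0.25·87.6667 + 0.25·13.8432 + 0.25·45.1667 + 0.25·82.56 = 57.3091.
Var(X) = E[X²] − (E[X])² = 57.3091 − 47.1282 = 10.1809.

10.181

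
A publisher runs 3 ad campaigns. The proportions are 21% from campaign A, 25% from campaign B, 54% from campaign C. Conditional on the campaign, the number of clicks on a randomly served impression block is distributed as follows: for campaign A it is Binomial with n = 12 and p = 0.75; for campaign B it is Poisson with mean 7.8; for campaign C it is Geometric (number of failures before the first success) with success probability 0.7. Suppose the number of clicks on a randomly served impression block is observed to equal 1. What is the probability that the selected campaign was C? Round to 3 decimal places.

0.993

Likelihoods P(X=1 | ·): A: 2.14577e-06; B: 0.00319593; C: 0.21.
Posterior ∝ prior × likelihood. Numerator for C: 0.54·0.21 = 0.1134.
Normalizing constant: 0.21·2.14577e-06 + 0.25·0.00319593 + 0.54·0.21 = 0.114199.
P(C | observation) = 0.1134 / 0.114199 = 0.993.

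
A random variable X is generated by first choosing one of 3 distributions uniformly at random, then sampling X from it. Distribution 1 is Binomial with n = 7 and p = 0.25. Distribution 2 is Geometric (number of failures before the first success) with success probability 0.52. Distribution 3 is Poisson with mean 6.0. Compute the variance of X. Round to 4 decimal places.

Per component, 1: μ=1.75, E[X²]=4.375; 2: μ=0.923077, E[X²]=2.62722; 3: μ=6, E[X²]=42.
E[X] = 0.333333·1.75 + 0.333333·0.923077 + 0.333333·6 = 2.89103.
E[X²] = 0.333333·4.375 + 0.333333·2.62722 + 0.333333·42 = 16.3341.
Var(X) = E[X²] − (E[X])² = 16.3341 − 8.35803 = 7.97604.

7.9760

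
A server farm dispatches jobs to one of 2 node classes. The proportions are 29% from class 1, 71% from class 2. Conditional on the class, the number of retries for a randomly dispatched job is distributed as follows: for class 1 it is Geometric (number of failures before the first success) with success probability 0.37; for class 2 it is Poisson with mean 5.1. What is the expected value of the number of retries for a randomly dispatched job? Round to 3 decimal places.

Component means — 1: 1.7027; 2: 5.1.
E[X] = 0.29·1.7027 + 0.71·5.1 = 4.11478.

4.115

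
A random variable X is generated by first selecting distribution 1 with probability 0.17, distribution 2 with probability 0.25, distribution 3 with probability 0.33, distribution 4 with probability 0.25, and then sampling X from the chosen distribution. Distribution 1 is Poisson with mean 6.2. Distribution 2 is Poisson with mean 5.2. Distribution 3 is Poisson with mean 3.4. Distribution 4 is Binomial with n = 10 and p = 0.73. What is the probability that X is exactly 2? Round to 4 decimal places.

Conditional on each component, P(X = 2): 1: 0.0390057; 2: 0.074584; 3: 0.192898; 4: 0.00067728.
By total probability, P(X = 2) = 0.17·0.0390057 + 0.25·0.074584 + 0.33·0.192898 + 0.25·0.00067728 = 0.0891024.

0.0891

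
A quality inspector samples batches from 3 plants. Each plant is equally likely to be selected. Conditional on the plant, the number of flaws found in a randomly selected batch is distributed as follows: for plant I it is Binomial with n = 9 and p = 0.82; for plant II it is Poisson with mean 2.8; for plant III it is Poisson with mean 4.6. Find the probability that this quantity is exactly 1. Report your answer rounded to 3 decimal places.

Conditional on each plant, P(X = 1): I: 8.13273e-06; II: 0.170268; III: 0.0462384.
By total probability, P(X = 1) = 0.333333·8.13273e-06 + 0.333333·0.170268 + 0.333333·0.0462384 = 0.0721716.

0.072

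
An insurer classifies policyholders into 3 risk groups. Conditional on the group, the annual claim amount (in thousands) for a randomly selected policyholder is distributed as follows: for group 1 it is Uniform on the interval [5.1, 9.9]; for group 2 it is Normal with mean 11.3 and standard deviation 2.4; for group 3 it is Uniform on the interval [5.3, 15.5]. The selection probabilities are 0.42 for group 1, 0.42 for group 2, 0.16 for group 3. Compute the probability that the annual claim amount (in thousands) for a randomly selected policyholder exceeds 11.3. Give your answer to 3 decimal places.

Conditional on each group, P(X > 11.3): 1: 0; 2: 0.5; 3: 0.411765.
By total probability, P(X > 11.3) = 0.42·0 + 0.42·0.5 + 0.16·0.411765 = 0.275882.

0.276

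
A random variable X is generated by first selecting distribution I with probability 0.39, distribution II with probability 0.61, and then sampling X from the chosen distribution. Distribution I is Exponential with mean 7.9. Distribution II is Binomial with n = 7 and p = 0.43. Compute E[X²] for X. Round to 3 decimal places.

55.253

For each component E[X²] = Var + (mean)², giving I: 124.82; II: 10.7758.
Overall E[X²] = 0.39·124.82 + 0.61·10.7758 = 55.253.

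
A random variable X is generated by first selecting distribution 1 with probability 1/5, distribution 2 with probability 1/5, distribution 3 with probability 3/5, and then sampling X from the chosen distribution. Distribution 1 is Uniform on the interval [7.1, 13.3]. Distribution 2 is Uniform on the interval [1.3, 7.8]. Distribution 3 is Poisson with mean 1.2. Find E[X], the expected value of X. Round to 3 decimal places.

Component means — 1: 10.2; 2: 4.55; 3: 1.2.
E[X] = 0.2·10.2 + 0.2·4.55 + 0.6·1.2 = 3.67.

3.670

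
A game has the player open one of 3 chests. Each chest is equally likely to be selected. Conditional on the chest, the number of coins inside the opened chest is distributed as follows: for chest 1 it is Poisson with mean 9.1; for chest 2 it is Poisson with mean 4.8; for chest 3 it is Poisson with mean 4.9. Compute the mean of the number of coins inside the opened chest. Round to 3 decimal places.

Component means — 1: 9.1; 2: 4.8; 3: 4.9.
E[X] = 0.333333·9.1 + 0.333333·4.8 + 0.333333·4.9 = 6.26667.

6.267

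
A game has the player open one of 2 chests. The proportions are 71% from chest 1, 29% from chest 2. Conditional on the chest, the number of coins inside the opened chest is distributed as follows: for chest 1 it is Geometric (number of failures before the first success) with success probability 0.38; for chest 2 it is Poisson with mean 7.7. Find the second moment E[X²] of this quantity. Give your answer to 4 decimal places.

24.3656

For each component E[X²] = Var + (mean)², giving 1: 6.95568; 2: 66.99.
Overall E[X²] = 0.71·6.95568 + 0.29·66.99 = 24.3656.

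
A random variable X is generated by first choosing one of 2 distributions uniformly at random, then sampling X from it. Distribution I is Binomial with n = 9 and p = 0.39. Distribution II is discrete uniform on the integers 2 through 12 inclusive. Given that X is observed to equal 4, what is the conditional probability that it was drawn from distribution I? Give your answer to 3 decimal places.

Likelihoods P(X=4 | ·): I: 0.246194; II: 0.0909091.
Posterior ∝ prior × likelihood. Numerator for I: 0.5·0.246194 = 0.123097.
Normalizing constant: 0.5·0.246194 + 0.5·0.0909091 = 0.168552.
P(I | observation) = 0.123097 / 0.168552 = 0.730323.

0.730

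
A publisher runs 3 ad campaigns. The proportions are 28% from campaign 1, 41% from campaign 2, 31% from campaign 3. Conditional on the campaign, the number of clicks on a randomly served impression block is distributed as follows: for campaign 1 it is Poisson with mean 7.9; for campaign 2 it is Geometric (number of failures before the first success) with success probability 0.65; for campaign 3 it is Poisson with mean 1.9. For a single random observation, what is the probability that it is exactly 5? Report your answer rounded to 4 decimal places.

Conditional on each campaign, P(X = 5): 1: 0.0950666; 2: 0.00341392; 3: 0.0308622.
By total probability, P(X = 5) = 0.28·0.0950666 + 0.41·0.00341392 + 0.31·0.0308622 = 0.0375856.

0.0376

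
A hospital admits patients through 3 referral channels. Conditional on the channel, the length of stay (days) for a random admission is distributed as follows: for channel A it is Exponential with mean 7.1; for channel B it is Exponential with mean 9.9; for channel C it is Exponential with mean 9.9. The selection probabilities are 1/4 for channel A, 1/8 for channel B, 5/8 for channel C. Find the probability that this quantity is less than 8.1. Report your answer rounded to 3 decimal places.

0.589

Conditional on each channel, P(X < 8.1): A: 0.680451; B: 0.558767; C: 0.558767.
By total probability, P(X < 8.1) = 0.25·0.680451 + 0.125·0.558767 + 0.625·0.558767 = 0.589188.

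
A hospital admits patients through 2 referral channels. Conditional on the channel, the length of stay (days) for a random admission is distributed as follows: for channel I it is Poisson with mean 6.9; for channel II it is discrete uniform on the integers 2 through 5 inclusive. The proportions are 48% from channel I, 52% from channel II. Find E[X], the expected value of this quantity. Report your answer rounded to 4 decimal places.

5.1320

Component means — I: 6.9; II: 3.5.
E[X] = 0.48·6.9 + 0.52·3.5 = 5.132.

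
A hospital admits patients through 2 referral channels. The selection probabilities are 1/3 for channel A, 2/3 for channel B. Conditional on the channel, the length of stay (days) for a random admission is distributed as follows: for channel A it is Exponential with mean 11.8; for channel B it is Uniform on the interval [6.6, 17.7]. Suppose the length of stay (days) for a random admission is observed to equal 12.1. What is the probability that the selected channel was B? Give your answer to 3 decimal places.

0.856

Likelihoods f(12.1 | ·): A: 0.0303936; B: 0.0900901.
Posterior ∝ prior × likelihood. Numerator for B: 0.666667·0.0900901 = 0.0600601.
Normalizing constant: 0.333333·0.0303936 + 0.666667·0.0900901 = 0.0701913.
P(B | observation) = 0.0600601 / 0.0701913 = 0.855663.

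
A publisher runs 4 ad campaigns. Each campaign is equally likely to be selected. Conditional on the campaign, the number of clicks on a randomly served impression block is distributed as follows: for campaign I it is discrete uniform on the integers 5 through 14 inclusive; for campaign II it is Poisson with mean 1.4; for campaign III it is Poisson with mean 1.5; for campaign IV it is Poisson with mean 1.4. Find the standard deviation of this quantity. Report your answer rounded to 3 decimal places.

3.917

Per component, I: μ=9.5, E[X²]=98.5; II: μ=1.4, E[X²]=3.36; III: μ=1.5, E[X²]=3.75; IV: μ=1.4, E[X²]=3.36.
E[X] = 0.25·9.5 + 0.25·1.4 + 0.25·1.5 + 0.25·1.4 = 3.45.
E[X²] = 0.25·98.5 + 0.25·3.36 + 0.25·3.75 + 0.25·3.36 = 27.2425.
Var(X) = E[X²] − (E[X])² = 27.2425 − 11.9025 = 15.34.
SD(X) = √15.34 = 3.91663.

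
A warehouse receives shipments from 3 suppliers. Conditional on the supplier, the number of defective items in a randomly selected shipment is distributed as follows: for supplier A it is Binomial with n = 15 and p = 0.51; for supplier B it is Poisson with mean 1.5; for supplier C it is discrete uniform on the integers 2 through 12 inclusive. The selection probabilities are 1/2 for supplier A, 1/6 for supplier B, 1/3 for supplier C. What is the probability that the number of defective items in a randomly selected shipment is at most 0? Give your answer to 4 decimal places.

Conditional on each supplier, P(X ≤ 0): A: 2.25393e-05; B: 0.22313; C: 0.
By total probability, P(X ≤ 0) = 0.5·2.25393e-05 + 0.166667·0.22313 + 0.333333·0 = 0.0371996.

0.0372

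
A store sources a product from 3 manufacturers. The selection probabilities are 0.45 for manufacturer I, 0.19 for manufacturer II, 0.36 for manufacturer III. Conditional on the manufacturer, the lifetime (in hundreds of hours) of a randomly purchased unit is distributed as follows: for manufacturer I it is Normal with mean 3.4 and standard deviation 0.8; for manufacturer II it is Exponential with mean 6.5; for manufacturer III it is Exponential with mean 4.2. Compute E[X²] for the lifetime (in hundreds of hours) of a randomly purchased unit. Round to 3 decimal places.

34.246

For each component E[X²] = Var + (mean)², giving I: 12.2; II: 84.5; III: 35.28.
Overall E[X²] = 0.45·12.2 + 0.19·84.5 + 0.36·35.28 = 34.2458.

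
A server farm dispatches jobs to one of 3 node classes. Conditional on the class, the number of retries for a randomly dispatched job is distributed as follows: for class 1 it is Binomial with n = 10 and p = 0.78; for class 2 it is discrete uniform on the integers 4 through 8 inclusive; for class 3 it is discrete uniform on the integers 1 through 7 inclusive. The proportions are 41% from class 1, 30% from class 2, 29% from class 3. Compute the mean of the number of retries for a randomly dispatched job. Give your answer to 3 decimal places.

6.158

Component means — 1: 7.8; 2: 6; 3: 4.
E[X] = 0.41·7.8 + 0.3·6 + 0.29·4 = 6.158.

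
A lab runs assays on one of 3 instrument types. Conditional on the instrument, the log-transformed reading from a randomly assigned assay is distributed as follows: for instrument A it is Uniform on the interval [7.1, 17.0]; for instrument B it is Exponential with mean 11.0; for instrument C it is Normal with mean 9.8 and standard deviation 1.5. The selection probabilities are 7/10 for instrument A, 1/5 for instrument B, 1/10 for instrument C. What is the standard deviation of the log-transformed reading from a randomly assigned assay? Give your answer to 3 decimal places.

5.539

Per component, A: μ=12.05, E[X²]=153.37; B: μ=11, E[X²]=242; C: μ=9.8, E[X²]=98.29.
E[X] = 0.7·12.05 + 0.2·11 + 0.1·9.8 = 11.615.
E[X²] = 0.7·153.37 + 0.2·242 + 0.1·98.29 = 165.588.
Var(X) = E[X²] − (E[X])² = 165.588 − 134.908 = 30.6798.
SD(X) = √30.6798 = 5.53893.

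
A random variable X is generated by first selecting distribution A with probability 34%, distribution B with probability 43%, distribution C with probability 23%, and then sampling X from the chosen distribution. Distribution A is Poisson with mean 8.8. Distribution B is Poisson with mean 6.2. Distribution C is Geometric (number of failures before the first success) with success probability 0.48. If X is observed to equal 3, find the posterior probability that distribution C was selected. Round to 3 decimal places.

0.277

Likelihoods P(X=3 | ·): A: 0.0171201; B: 0.0806117; C: 0.0674918.
Posterior ∝ prior × likelihood. Numerator for C: 0.23·0.0674918 = 0.0155231.
Normalizing constant: 0.34·0.0171201 + 0.43·0.0806117 + 0.23·0.0674918 = 0.056007.
P(C | observation) = 0.0155231 / 0.056007 = 0.277164.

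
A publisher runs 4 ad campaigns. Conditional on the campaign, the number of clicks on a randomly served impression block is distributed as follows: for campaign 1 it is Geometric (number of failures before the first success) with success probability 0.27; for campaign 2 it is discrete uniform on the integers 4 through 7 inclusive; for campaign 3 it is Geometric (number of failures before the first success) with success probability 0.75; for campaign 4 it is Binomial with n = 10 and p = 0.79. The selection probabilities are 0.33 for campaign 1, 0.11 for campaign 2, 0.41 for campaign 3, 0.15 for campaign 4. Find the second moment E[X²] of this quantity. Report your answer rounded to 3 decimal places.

For each component E[X²] = Var + (mean)², giving 1: 17.3237; 2: 31.5; 3: 0.555556; 4: 64.069.
Overall E[X²] = 0.33·17.3237 + 0.11·31.5 + 0.41·0.555556 + 0.15·64.069 = 19.02.

19.020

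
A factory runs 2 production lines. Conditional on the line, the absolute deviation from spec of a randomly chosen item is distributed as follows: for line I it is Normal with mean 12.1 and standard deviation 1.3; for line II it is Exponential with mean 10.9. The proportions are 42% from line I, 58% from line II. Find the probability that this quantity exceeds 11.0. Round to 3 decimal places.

Conditional on each line, P(X > 11.0): I: 0.801267; II: 0.36452.
By total probability, P(X > 11.0) = 0.42·0.801267 + 0.58·0.36452 = 0.547953.

0.548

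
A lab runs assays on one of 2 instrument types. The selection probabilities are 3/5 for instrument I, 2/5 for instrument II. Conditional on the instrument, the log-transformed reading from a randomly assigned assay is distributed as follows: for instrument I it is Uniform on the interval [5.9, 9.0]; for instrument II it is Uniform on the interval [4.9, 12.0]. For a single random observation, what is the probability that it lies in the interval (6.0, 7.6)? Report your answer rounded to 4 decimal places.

Conditional on each instrument, P(6.0 < X < 7.6): I: 0.516129; II: 0.225352.
By total probability, P(6.0 < X < 7.6) = 0.6·0.516129 + 0.4·0.225352 = 0.399818.

0.3998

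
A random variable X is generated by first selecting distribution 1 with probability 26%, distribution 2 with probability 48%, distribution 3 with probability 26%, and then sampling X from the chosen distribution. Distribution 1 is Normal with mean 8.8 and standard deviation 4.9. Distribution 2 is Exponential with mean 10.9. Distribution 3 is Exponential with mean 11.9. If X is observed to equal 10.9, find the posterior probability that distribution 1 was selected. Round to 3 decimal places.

Likelihoods f(10.9 | ·): 1: 0.0742728; 2: 0.0337504; 3: 0.0336243.
Posterior ∝ prior × likelihood. Numerator for 1: 0.26·0.0742728 = 0.0193109.
Normalizing constant: 0.26·0.0742728 + 0.48·0.0337504 + 0.26·0.0336243 = 0.0442535.
P(1 | observation) = 0.0193109 / 0.0442535 = 0.436371.

0.436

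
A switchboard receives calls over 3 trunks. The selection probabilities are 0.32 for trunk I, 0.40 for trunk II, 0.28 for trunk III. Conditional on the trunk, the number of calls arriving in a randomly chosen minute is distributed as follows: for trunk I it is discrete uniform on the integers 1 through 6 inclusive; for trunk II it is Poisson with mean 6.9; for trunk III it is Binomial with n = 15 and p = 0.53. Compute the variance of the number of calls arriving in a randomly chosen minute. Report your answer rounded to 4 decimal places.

Per component, I: μ=3.5, E[X²]=15.1667; II: μ=6.9, E[X²]=54.51; III: μ=7.95, E[X²]=66.939.
E[X] = 0.32·3.5 + 0.4·6.9 + 0.28·7.95 = 6.106.
E[X²] = 0.32·15.1667 + 0.4·54.51 + 0.28·66.939 = 45.4003.
Var(X) = E[X²] − (E[X])² = 45.4003 − 37.2832 = 8.11702.

8.1170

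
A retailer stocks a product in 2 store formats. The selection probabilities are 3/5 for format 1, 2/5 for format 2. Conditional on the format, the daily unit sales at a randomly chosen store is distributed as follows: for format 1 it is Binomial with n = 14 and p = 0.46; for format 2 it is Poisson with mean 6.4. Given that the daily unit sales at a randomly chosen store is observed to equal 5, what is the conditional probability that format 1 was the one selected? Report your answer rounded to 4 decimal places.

0.6189

Likelihoods P(X=5 | ·): 1: 0.160989; 2: 0.148674.
Posterior ∝ prior × likelihood. Numerator for 1: 0.6·0.160989 = 0.0965936.
Normalizing constant: 0.6·0.160989 + 0.4·0.148674 = 0.156063.
P(1 | observation) = 0.0965936 / 0.156063 = 0.61894.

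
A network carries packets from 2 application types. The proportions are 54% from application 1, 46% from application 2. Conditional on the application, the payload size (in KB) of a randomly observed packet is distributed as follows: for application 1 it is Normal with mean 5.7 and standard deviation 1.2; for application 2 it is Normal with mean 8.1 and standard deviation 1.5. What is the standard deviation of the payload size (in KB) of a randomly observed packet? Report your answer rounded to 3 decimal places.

Per component, 1: μ=5.7, E[X²]=33.93; 2: μ=8.1, E[X²]=67.86.
E[X] = 0.54·5.7 + 0.46·8.1 = 6.804.
E[X²] = 0.54·33.93 + 0.46·67.86 = 49.5378.
Var(X) = E[X²] − (E[X])² = 49.5378 − 46.2944 = 3.24338.
SD(X) = √3.24338 = 1.80094.

1.801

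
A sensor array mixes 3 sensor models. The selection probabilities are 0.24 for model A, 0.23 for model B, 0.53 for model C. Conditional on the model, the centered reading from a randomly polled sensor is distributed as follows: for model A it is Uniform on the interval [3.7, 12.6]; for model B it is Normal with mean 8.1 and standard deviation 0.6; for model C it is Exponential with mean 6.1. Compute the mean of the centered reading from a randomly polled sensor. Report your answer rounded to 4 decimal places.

Component means — A: 8.15; B: 8.1; C: 6.1.
E[X] = 0.24·8.15 + 0.23·8.1 + 0.53·6.1 = 7.052.

7.0520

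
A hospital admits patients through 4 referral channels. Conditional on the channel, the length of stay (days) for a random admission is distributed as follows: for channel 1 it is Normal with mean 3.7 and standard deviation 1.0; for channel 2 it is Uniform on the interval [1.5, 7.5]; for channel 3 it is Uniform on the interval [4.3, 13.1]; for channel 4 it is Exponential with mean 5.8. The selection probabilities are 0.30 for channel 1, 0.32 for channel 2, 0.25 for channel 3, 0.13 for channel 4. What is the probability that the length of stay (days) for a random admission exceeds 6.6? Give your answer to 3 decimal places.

Conditional on each channel, P(X > 6.6): 1: 0.00186581; 2: 0.15; 3: 0.738636; 4: 0.320481.
By total probability, P(X > 6.6) = 0.3·0.00186581 + 0.32·0.15 + 0.25·0.738636 + 0.13·0.320481 = 0.274881.

0.275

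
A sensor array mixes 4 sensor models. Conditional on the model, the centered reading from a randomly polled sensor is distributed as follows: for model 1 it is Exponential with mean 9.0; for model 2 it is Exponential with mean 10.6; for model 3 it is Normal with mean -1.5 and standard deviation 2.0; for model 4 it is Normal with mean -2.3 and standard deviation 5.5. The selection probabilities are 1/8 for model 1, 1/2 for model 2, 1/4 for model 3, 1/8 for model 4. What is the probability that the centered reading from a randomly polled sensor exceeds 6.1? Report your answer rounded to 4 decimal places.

Conditional on each model, P(X > 6.1): 1: 0.507744; 2: 0.56244; 3: 7.2348e-05; 4: 0.0633466.
By total probability, P(X > 6.1) = 0.125·0.507744 + 0.5·0.56244 + 0.25·7.2348e-05 + 0.125·0.0633466 = 0.352624.

0.3526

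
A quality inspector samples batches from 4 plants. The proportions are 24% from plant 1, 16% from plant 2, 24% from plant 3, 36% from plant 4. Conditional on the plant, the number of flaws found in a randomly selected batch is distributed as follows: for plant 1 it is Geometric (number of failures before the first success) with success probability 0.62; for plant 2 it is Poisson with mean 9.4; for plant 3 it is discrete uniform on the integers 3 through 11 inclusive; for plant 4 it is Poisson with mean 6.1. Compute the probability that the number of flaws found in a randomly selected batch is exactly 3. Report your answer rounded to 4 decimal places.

0.0672

Conditional on each plant, P(X = 3): 1: 0.0340206; 2: 0.0114515; 3: 0.111111; 4: 0.0848481.
By total probability, P(X = 3) = 0.24·0.0340206 + 0.16·0.0114515 + 0.24·0.111111 + 0.36·0.0848481 = 0.0672092.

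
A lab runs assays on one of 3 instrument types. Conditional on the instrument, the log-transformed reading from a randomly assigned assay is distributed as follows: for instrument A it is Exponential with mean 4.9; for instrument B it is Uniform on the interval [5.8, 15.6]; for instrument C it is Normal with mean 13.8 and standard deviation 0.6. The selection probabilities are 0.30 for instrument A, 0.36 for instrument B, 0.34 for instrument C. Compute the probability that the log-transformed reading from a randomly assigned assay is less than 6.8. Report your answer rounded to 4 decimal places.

Conditional on each instrument, P(X < 6.8): A: 0.750365; B: 0.102041; C: 0.
By total probability, P(X < 6.8) = 0.3·0.750365 + 0.36·0.102041 + 0.34·0 = 0.261844.

0.2618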